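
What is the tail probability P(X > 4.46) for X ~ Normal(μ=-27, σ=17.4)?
0.035300

We have X ~ Normal(μ=-27, σ=17.4).

P(X > 4.46) = 1 - P(X ≤ 4.46)
                = 1 - F(4.46)
                = 1 - 0.964700
                = 0.035300

So there's approximately a 3.5% chance that X exceeds 4.46.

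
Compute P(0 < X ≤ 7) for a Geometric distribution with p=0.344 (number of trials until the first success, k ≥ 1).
0.947721

We have X ~ Geometric(p=0.344) (number of trials until the first success, k ≥ 1).

To find P(0 < X ≤ 7), we use:
P(0 < X ≤ 7) = P(X ≤ 7) - P(X ≤ 0)
                 = F(7) - F(0)
                 = 0.947721 - 0.000000
                 = 0.947721

So there's approximately a 94.8% chance that X falls in this range.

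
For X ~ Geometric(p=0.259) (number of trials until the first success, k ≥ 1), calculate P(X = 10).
0.017445

We have X ~ Geometric(p=0.259) (number of trials until the first success, k ≥ 1).

For a Geometric distribution, the PMF gives us the probability of each outcome.

Using the PMF formula:
P(X = 10) = 0.017445

Rounded to 4 decimal places: 0.0174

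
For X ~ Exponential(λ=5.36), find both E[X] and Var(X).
E[X] = 0.1866, Var(X) = 0.0348

We have X ~ Exponential(λ=5.36).

For an Exponential distribution with λ=5.36:

Expected value:
E[X] = 0.1866

Variance:
Var(X) = 0.0348

Standard deviation:
σ = √Var(X) = 0.1866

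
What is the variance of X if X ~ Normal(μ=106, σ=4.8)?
23.0400

We have X ~ Normal(μ=106, σ=4.8).

For a Normal distribution with μ=106, σ=4.8:
Var(X) = 23.0400

The variance measures the spread of the distribution around the mean.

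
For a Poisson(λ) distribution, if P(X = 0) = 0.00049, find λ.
λ = 7.6211

For a Poisson(λ) distribution, the PMF at 0 is:
P(X = 0) = λ^0 e^(-λ) / 0! = e^(-λ)

Given P(X = 0) = 0.00049:
e^(-λ) = 0.00049
-λ = ln(0.00049)
λ = -ln(0.00049) = 7.6211

Verification: e^(-7.6211) = 0.00049 ✓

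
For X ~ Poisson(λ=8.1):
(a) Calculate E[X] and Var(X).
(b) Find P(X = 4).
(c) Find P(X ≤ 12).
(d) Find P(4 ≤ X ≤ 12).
(a) E[X] = 8.1000, Var(X) = 8.1000
(b) P(X = 4) = 0.054443
(c) P(X ≤ 12) = 0.931269
(d) P(4 ≤ X ≤ 12) = 0.891664

We have X ~ Poisson(λ=8.1).

(a) Moments:
E[X] = 8.1000
Var(X) = 8.1000
σ = √Var(X) = 2.8460

(b) Point probability using PMF:
P(X = 4) = 0.054443

(c) Cumulative probability using CDF:
P(X ≤ 12) = F(12) = 0.931269

(d) Range probability:
P(4 ≤ X ≤ 12) = P(X ≤ 12) - P(X ≤ 3)
                   = F(12) - F(3)
                   = 0.931269 - 0.039605
                   = 0.891664

This means approximately 89.2% of outcomes fall in the interval [4, 12].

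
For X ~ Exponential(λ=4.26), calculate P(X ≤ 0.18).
0.535503

We have X ~ Exponential(λ=4.26).

The CDF gives us P(X ≤ k).

Using the CDF:
P(X ≤ 0.18) = 0.535503

This means there's approximately a 53.6% chance that X is at most 0.18.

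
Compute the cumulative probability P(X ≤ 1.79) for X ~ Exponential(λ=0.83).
0.773656

We have X ~ Exponential(λ=0.83).

The CDF gives us P(X ≤ k).

Using the CDF:
P(X ≤ 1.79) = 0.773656

This means there's approximately a 77.4% chance that X is at most 1.79.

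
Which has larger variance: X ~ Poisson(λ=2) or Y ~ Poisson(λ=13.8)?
Y has larger variance (13.8000 > 2.0000)

Compute the variance for each distribution:

X ~ Poisson(λ=2):
Var(X) = 2.0000

Y ~ Poisson(λ=13.8):
Var(Y) = 13.8000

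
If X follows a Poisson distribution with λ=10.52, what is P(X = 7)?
0.076366

We have X ~ Poisson(λ=10.52).

For a Poisson distribution, the PMF gives us the probability of each outcome.

Using the PMF formula:
P(X = 7) = 0.076366

Rounded to 4 decimal places: 0.0764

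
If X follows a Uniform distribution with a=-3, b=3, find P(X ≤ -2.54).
0.076667

We have X ~ Uniform(a=-3, b=3).

The CDF gives us P(X ≤ k).

Using the CDF:
P(X ≤ -2.54) = 0.076667

This means there's approximately a 7.7% chance that X is at most -2.54.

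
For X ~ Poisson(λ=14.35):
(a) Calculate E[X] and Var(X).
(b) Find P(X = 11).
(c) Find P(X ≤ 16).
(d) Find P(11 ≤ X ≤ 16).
(a) E[X] = 14.3500, Var(X) = 14.3500
(b) P(X = 11) = 0.077999
(c) P(X ≤ 16) = 0.724904
(d) P(11 ≤ X ≤ 16) = 0.571277

We have X ~ Poisson(λ=14.35).

(a) Moments:
E[X] = 14.3500
Var(X) = 14.3500
σ = √Var(X) = 3.7881

(b) Point probability using PMF:
P(X = 11) = 0.077999

(c) Cumulative probability using CDF:
P(X ≤ 16) = F(16) = 0.724904

(d) Range probability:
P(11 ≤ X ≤ 16) = P(X ≤ 16) - P(X ≤ 10)
                   = F(16) - F(10)
                   = 0.724904 - 0.153627
                   = 0.571277

This means approximately 57.1% of outcomes fall in the interval [11, 16].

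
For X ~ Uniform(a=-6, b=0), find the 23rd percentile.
-4.6200

We have X ~ Uniform(a=-6, b=0).

We want to find x such that P(X ≤ x) = 0.23.

This is the 23rd percentile, which means 23% of values fall below this point.

Using the inverse CDF (quantile function):
x = F⁻¹(0.23) = -4.6200

Verification: P(X ≤ -4.6200) = 0.23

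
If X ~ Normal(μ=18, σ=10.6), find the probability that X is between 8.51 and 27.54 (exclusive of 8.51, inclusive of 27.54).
0.630622

We have X ~ Normal(μ=18, σ=10.6).

To find P(8.51 < X ≤ 27.54), we use:
P(8.51 < X ≤ 27.54) = P(X ≤ 27.54) - P(X ≤ 8.51)
                 = F(27.54) - F(8.51)
                 = 0.815940 - 0.185318
                 = 0.630622

So there's approximately a 63.1% chance that X falls in this range.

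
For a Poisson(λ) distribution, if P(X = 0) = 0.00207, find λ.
λ = 6.1802

For a Poisson(λ) distribution, the PMF at 0 is:
P(X = 0) = λ^0 e^(-λ) / 0! = e^(-λ)

Given P(X = 0) = 0.00207:
e^(-λ) = 0.00207
-λ = ln(0.00207)
λ = -ln(0.00207) = 6.1802

Verification: e^(-6.1802) = 0.00207 ✓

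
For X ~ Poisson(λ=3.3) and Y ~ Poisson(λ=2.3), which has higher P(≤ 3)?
Y has higher probability (P(Y ≤ 3) = 0.7993 > P(X ≤ 3) = 0.5803)

Compute P(≤ 3) for each distribution:

X ~ Poisson(λ=3.3):
P(X ≤ 3) = 0.5803

Y ~ Poisson(λ=2.3):
P(Y ≤ 3) = 0.7993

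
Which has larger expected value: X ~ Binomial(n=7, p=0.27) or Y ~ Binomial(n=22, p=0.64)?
Y has larger mean (14.0800 > 1.8900)

Compute the expected value for each distribution:

X ~ Binomial(n=7, p=0.27):
E[X] = 1.8900

Y ~ Binomial(n=22, p=0.64):
E[Y] = 14.0800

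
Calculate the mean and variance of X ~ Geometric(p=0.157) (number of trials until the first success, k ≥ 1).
E[X] = 6.3694, Var(X) = 34.2002

We have X ~ Geometric(p=0.157) (number of trials until the first success, k ≥ 1).

For a Geometric distribution with p=0.157 (number of trials until the first success, k ≥ 1):

Expected value:
E[X] = 6.3694

Variance:
Var(X) = 34.2002

Standard deviation:
σ = √Var(X) = 5.8481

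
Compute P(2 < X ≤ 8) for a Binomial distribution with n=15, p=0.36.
0.896811

We have X ~ Binomial(n=15, p=0.36).

To find P(2 < X ≤ 8), we use:
P(2 < X ≤ 8) = P(X ≤ 8) - P(X ≤ 2)
                 = F(8) - F(2)
                 = 0.949621 - 0.052811
                 = 0.896811

So there's approximately a 89.7% chance that X falls in this range.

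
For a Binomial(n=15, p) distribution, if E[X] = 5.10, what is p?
p = 0.34

For a Binomial(n, p) distribution:
E[X] = n × p

Given n = 15 and E[X] = 5.10:
5.10 = 15 × p
p = 5.10 / 15 = 0.34

Verification: Binomial(15, 0.34) has E[X] = 5.10 ✓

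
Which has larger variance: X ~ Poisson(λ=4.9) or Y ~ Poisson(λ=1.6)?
X has larger variance (4.9000 > 1.6000)

Compute the variance for each distribution:

X ~ Poisson(λ=4.9):
Var(X) = 4.9000

Y ~ Poisson(λ=1.6):
Var(Y) = 1.6000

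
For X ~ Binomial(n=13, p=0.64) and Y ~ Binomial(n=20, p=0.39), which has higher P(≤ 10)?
X has higher probability (P(X ≤ 10) = 0.9003 > P(Y ≤ 10) = 0.8910)

Compute P(≤ 10) for each distribution:

X ~ Binomial(n=13, p=0.64):
P(X ≤ 10) = 0.9003

Y ~ Binomial(n=20, p=0.39):
P(Y ≤ 10) = 0.8910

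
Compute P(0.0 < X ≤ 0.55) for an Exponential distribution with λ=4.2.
0.900739

We have X ~ Exponential(λ=4.2).

To find P(0.0 < X ≤ 0.55), we use:
P(0.0 < X ≤ 0.55) = P(X ≤ 0.55) - P(X ≤ 0.0)
                 = F(0.55) - F(0.0)
                 = 0.900739 - 0.000000
                 = 0.900739

So there's approximately a 90.1% chance that X falls in this range.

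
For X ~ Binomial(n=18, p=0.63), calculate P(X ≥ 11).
0.665091

We have X ~ Binomial(n=18, p=0.63).

For discrete distributions, P(X ≥ 11) = 1 - P(X ≤ 10).

P(X ≤ 10) = 0.334909
P(X ≥ 11) = 1 - 0.334909 = 0.665091

So there's approximately a 66.5% chance that X is at least 11.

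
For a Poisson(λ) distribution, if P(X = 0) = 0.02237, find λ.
λ = 3.8000

For a Poisson(λ) distribution, the PMF at 0 is:
P(X = 0) = λ^0 e^(-λ) / 0! = e^(-λ)

Given P(X = 0) = 0.02237:
e^(-λ) = 0.02237
-λ = ln(0.02237)
λ = -ln(0.02237) = 3.8000

Verification: e^(-3.8000) = 0.02237 ✓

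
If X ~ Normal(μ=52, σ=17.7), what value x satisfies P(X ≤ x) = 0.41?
47.9725

We have X ~ Normal(μ=52, σ=17.7).

We want to find x such that P(X ≤ x) = 0.41.

This is the 41st percentile, which means 41% of values fall below this point.

Using the inverse CDF (quantile function):
x = F⁻¹(0.41) = 47.9725

Verification: P(X ≤ 47.9725) = 0.41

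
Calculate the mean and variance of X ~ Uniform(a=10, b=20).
E[X] = 15.0000, Var(X) = 8.3333

We have X ~ Uniform(a=10, b=20).

For a Uniform distribution with a=10, b=20:

Expected value:
E[X] = 15.0000

Variance:
Var(X) = 8.3333

Standard deviation:
σ = √Var(X) = 2.8868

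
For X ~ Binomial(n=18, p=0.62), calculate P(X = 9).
0.108741

We have X ~ Binomial(n=18, p=0.62).

For a Binomial distribution, the PMF gives us the probability of each outcome.

Using the PMF formula:
P(X = 9) = 0.108741

Rounded to 4 decimal places: 0.1087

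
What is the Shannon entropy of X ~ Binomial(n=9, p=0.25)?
1.6586 nats

We have X ~ Binomial(n=9, p=0.25).

The Shannon entropy measures the uncertainty or information content of the distribution.

For a Binomial distribution with n=9, p=0.25:
H(X) = 1.6586 nats

(In bits, this would be 2.3929 bits.)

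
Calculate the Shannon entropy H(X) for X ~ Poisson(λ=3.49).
2.0136 nats

We have X ~ Poisson(λ=3.49).

The Shannon entropy measures the uncertainty or information content of the distribution.

For a Poisson distribution with λ=3.49:
H(X) = 2.0136 nats

(In bits, this would be 2.9051 bits.)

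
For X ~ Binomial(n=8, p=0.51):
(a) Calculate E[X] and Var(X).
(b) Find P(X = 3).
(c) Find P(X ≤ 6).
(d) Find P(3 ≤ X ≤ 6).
(a) E[X] = 4.0800, Var(X) = 1.9992
(b) P(X = 3) = 0.209835
(c) P(X ≤ 6) = 0.960245
(d) P(3 ≤ X ≤ 6) = 0.828447

We have X ~ Binomial(n=8, p=0.51).

(a) Moments:
E[X] = 4.0800
Var(X) = 1.9992
σ = √Var(X) = 1.4139

(b) Point probability using PMF:
P(X = 3) = 0.209835

(c) Cumulative probability using CDF:
P(X ≤ 6) = F(6) = 0.960245

(d) Range probability:
P(3 ≤ X ≤ 6) = P(X ≤ 6) - P(X ≤ 2)
                   = F(6) - F(2)
                   = 0.960245 - 0.131798
                   = 0.828447

This means approximately 82.8% of outcomes fall in the interval [3, 6].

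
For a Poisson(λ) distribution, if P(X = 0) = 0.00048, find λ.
λ = 7.6417

For a Poisson(λ) distribution, the PMF at 0 is:
P(X = 0) = λ^0 e^(-λ) / 0! = e^(-λ)

Given P(X = 0) = 0.00048:
e^(-λ) = 0.00048
-λ = ln(0.00048)
λ = -ln(0.00048) = 7.6417

Verification: e^(-7.6417) = 0.00048 ✓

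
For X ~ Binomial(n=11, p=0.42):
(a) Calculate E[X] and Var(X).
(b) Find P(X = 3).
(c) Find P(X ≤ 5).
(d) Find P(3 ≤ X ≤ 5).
(a) E[X] = 4.6200, Var(X) = 2.6796
(b) P(X = 3) = 0.156551
(c) P(X ≤ 5) = 0.707601
(d) P(3 ≤ X ≤ 5) = 0.613136

We have X ~ Binomial(n=11, p=0.42).

(a) Moments:
E[X] = 4.6200
Var(X) = 2.6796
σ = √Var(X) = 1.6369

(b) Point probability using PMF:
P(X = 3) = 0.156551

(c) Cumulative probability using CDF:
P(X ≤ 5) = F(5) = 0.707601

(d) Range probability:
P(3 ≤ X ≤ 5) = P(X ≤ 5) - P(X ≤ 2)
                   = F(5) - F(2)
                   = 0.707601 - 0.094465
                   = 0.613136

This means approximately 61.3% of outcomes fall in the interval [3, 5].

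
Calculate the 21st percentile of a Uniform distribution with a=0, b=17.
3.5700

We have X ~ Uniform(a=0, b=17).

We want to find x such that P(X ≤ x) = 0.21.

This is the 21st percentile, which means 21% of values fall below this point.

Using the inverse CDF (quantile function):
x = F⁻¹(0.21) = 3.5700

Verification: P(X ≤ 3.5700) = 0.21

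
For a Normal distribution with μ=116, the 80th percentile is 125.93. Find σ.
σ = 11.7987

For X ~ Normal(μ, σ), the p-th percentile satisfies x = μ + z_p × σ,
where z_p = Φ⁻¹(p) is the standard normal quantile.

Step 1: z_{0.8} = Φ⁻¹(0.8) = 0.8416

Step 2: Solve for σ:
125.93 = 116 + 0.8416 × σ
σ = (125.93 - 116) / 0.8416
σ = 9.93 / 0.8416
σ = 11.7987

Verification: μ + z × σ = 116 + 0.8416 × 11.7987 = 125.93 ✓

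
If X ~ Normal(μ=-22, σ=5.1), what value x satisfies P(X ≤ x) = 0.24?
-25.6021

We have X ~ Normal(μ=-22, σ=5.1).

We want to find x such that P(X ≤ x) = 0.24.

This is the 24th percentile, which means 24% of values fall below this point.

Using the inverse CDF (quantile function):
x = F⁻¹(0.24) = -25.6021

Verification: P(X ≤ -25.6021) = 0.24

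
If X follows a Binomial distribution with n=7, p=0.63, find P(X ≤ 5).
0.798674

We have X ~ Binomial(n=7, p=0.63).

The CDF gives us P(X ≤ k).

Using the CDF:
P(X ≤ 5) = 0.798674

This means there's approximately a 79.9% chance that X is at most 5.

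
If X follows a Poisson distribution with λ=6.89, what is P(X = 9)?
0.098157

We have X ~ Poisson(λ=6.89).

For a Poisson distribution, the PMF gives us the probability of each outcome.

Using the PMF formula:
P(X = 9) = 0.098157

Rounded to 4 decimal places: 0.0982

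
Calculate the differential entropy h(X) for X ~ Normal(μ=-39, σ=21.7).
4.4963 nats

We have X ~ Normal(μ=-39, σ=21.7).

The differential entropy measures the uncertainty or information content of the distribution.

For a Normal distribution with μ=-39, σ=21.7:
h(X) = 4.4963 nats

(In bits, this would be 6.4867 bits.)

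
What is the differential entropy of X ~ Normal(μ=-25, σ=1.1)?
1.5142 nats

We have X ~ Normal(μ=-25, σ=1.1).

The differential entropy measures the uncertainty or information content of the distribution.

For a Normal distribution with μ=-25, σ=1.1:
h(X) = 1.5142 nats

(In bits, this would be 2.1846 bits.)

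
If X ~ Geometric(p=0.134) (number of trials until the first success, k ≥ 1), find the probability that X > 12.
0.177916

We have X ~ Geometric(p=0.134) (number of trials until the first success, k ≥ 1).

P(X > 12) = 1 - P(X ≤ 12)
                = 1 - F(12)
                = 1 - 0.822084
                = 0.177916

So there's approximately a 17.8% chance that X exceeds 12.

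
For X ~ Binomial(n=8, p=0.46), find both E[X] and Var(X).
E[X] = 3.6800, Var(X) = 1.9872

We have X ~ Binomial(n=8, p=0.46).

For a Binomial distribution with n=8, p=0.46:

Expected value:
E[X] = 3.6800

Variance:
Var(X) = 1.9872

Standard deviation:
σ = √Var(X) = 1.4097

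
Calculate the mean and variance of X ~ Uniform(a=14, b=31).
E[X] = 22.5000, Var(X) = 24.0833

We have X ~ Uniform(a=14, b=31).

For a Uniform distribution with a=14, b=31:

Expected value:
E[X] = 22.5000

Variance:
Var(X) = 24.0833

Standard deviation:
σ = √Var(X) = 4.9075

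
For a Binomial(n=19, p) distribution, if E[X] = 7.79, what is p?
p = 0.41

For a Binomial(n, p) distribution:
E[X] = n × p

Given n = 19 and E[X] = 7.79:
7.79 = 19 × p
p = 7.79 / 19 = 0.41

Verification: Binomial(19, 0.41) has E[X] = 7.79 ✓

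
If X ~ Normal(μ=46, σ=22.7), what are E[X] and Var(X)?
E[X] = 46.0000, Var(X) = 515.2900

We have X ~ Normal(μ=46, σ=22.7).

For a Normal distribution with μ=46, σ=22.7:

Expected value:
E[X] = 46.0000

Variance:
Var(X) = 515.2900

Standard deviation:
σ = √Var(X) = 22.7000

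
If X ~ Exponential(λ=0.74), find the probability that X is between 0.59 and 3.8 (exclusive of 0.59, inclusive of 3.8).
0.586145

We have X ~ Exponential(λ=0.74).

To find P(0.59 < X ≤ 3.8), we use:
P(0.59 < X ≤ 3.8) = P(X ≤ 3.8) - P(X ≤ 0.59)
                 = F(3.8) - F(0.59)
                 = 0.939915 - 0.353770
                 = 0.586145

So there's approximately a 58.6% chance that X falls in this range.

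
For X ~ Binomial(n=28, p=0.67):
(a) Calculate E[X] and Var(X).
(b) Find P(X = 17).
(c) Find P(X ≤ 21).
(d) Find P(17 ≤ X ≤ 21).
(a) E[X] = 18.7600, Var(X) = 6.1908
(b) P(X = 17) = 0.119906
(c) P(X ≤ 21) = 0.866014
(d) P(17 ≤ X ≤ 21) = 0.685240

We have X ~ Binomial(n=28, p=0.67).

(a) Moments:
E[X] = 18.7600
Var(X) = 6.1908
σ = √Var(X) = 2.4881

(b) Point probability using PMF:
P(X = 17) = 0.119906

(c) Cumulative probability using CDF:
P(X ≤ 21) = F(21) = 0.866014

(d) Range probability:
P(17 ≤ X ≤ 21) = P(X ≤ 21) - P(X ≤ 16)
                   = F(21) - F(16)
                   = 0.866014 - 0.180774
                   = 0.685240

This means approximately 68.5% of outcomes fall in the interval [17, 21].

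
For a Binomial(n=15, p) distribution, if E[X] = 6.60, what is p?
p = 0.44

For a Binomial(n, p) distribution:
E[X] = n × p

Given n = 15 and E[X] = 6.60:
6.60 = 15 × p
p = 6.60 / 15 = 0.44

Verification: Binomial(15, 0.44) has E[X] = 6.60 ✓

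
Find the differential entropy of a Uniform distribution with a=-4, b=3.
1.9459 nats

We have X ~ Uniform(a=-4, b=3).

The differential entropy measures the uncertainty or information content of the distribution.

For a Uniform distribution with a=-4, b=3:
h(X) = 1.9459 nats

(In bits, this would be 2.8074 bits.)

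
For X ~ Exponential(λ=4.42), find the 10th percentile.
0.0238

We have X ~ Exponential(λ=4.42).

We want to find x such that P(X ≤ x) = 0.1.

This is the 10th percentile, which means 10% of values fall below this point.

Using the inverse CDF (quantile function):
x = F⁻¹(0.1) = 0.0238

Verification: P(X ≤ 0.0238) = 0.1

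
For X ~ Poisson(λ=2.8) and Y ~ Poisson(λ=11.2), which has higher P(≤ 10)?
X has higher probability (P(X ≤ 10) = 0.9998 > P(Y ≤ 10) = 0.4362)

Compute P(≤ 10) for each distribution:

X ~ Poisson(λ=2.8):
P(X ≤ 10) = 0.9998

Y ~ Poisson(λ=11.2):
P(Y ≤ 10) = 0.4362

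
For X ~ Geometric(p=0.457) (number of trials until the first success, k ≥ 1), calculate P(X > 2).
0.294849

We have X ~ Geometric(p=0.457) (number of trials until the first success, k ≥ 1).

P(X > 2) = 1 - P(X ≤ 2)
                = 1 - F(2)
                = 1 - 0.705151
                = 0.294849

So there's approximately a 29.5% chance that X exceeds 2.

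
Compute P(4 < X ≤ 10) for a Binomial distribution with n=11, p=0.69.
0.957161

We have X ~ Binomial(n=11, p=0.69).

To find P(4 < X ≤ 10), we use:
P(4 < X ≤ 10) = P(X ≤ 10) - P(X ≤ 4)
                 = F(10) - F(4)
                 = 0.983121 - 0.025960
                 = 0.957161

So there's approximately a 95.7% chance that X falls in this range.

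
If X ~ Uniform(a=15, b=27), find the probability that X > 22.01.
0.415833

We have X ~ Uniform(a=15, b=27).

P(X > 22.01) = 1 - P(X ≤ 22.01)
                = 1 - F(22.01)
                = 1 - 0.584167
                = 0.415833

So there's approximately a 41.6% chance that X exceeds 22.01.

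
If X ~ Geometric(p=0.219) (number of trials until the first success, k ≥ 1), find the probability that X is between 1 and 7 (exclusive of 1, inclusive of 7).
0.603762

We have X ~ Geometric(p=0.219) (number of trials until the first success, k ≥ 1).

To find P(1 < X ≤ 7), we use:
P(1 < X ≤ 7) = P(X ≤ 7) - P(X ≤ 1)
                 = F(7) - F(1)
                 = 0.822762 - 0.219000
                 = 0.603762

So there's approximately a 60.4% chance that X falls in this range.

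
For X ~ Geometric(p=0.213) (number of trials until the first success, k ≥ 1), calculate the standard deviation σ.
4.1649

We have X ~ Geometric(p=0.213) (number of trials until the first success, k ≥ 1).

For a Geometric distribution with p=0.213 (number of trials until the first success, k ≥ 1):
σ = √Var(X) = 4.1649

The standard deviation is the square root of the variance.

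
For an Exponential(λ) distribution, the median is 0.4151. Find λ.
λ = 1.6698

For X ~ Exponential(λ), the CDF is F(x) = 1 - e^(-λx).
The median m satisfies F(m) = 0.5:
1 - e^(-λm) = 0.5
e^(-λm) = 0.5
λm = ln(2)
m = ln(2) / λ

Given m = 0.4151:
λ = ln(2) / 0.4151 = 0.693147 / 0.4151 = 1.6698

Verification: ln(2) / 1.6698 = 0.4151 ✓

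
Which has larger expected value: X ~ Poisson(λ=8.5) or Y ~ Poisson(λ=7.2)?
X has larger mean (8.5000 > 7.2000)

Compute the expected value for each distribution:

X ~ Poisson(λ=8.5):
E[X] = 8.5000

Y ~ Poisson(λ=7.2):
E[Y] = 7.2000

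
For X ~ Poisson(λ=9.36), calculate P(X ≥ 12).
0.233248

We have X ~ Poisson(λ=9.36).

For discrete distributions, P(X ≥ 12) = 1 - P(X ≤ 11).

P(X ≤ 11) = 0.766752
P(X ≥ 12) = 1 - 0.766752 = 0.233248

So there's approximately a 23.3% chance that X is at least 12.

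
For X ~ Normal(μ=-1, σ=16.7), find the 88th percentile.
18.6223

We have X ~ Normal(μ=-1, σ=16.7).

We want to find x such that P(X ≤ x) = 0.88.

This is the 88th percentile, which means 88% of values fall below this point.

Using the inverse CDF (quantile function):
x = F⁻¹(0.88) = 18.6223

Verification: P(X ≤ 18.6223) = 0.88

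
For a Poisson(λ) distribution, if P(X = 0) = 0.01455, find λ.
λ = 4.2302

For a Poisson(λ) distribution, the PMF at 0 is:
P(X = 0) = λ^0 e^(-λ) / 0! = e^(-λ)

Given P(X = 0) = 0.01455:
e^(-λ) = 0.01455
-λ = ln(0.01455)
λ = -ln(0.01455) = 4.2302

Verification: e^(-4.2302) = 0.01455 ✓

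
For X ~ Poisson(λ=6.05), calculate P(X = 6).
0.160590

We have X ~ Poisson(λ=6.05).

For a Poisson distribution, the PMF gives us the probability of each outcome.

Using the PMF formula:
P(X = 6) = 0.160590

Rounded to 4 decimal places: 0.1606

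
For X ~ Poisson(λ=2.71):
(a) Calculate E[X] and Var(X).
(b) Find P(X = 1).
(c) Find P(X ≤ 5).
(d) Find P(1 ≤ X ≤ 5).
(a) E[X] = 2.7100, Var(X) = 2.7100
(b) P(X = 1) = 0.180315
(c) P(X ≤ 5) = 0.942461
(d) P(1 ≤ X ≤ 5) = 0.875924

We have X ~ Poisson(λ=2.71).

(a) Moments:
E[X] = 2.7100
Var(X) = 2.7100
σ = √Var(X) = 1.6462

(b) Point probability using PMF:
P(X = 1) = 0.180315

(c) Cumulative probability using CDF:
P(X ≤ 5) = F(5) = 0.942461

(d) Range probability:
P(1 ≤ X ≤ 5) = P(X ≤ 5) - P(X ≤ 0)
                   = F(5) - F(0)
                   = 0.942461 - 0.066537
                   = 0.875924

This means approximately 87.6% of outcomes fall in the interval [1, 5].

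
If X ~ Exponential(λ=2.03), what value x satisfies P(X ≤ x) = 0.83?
0.8729

We have X ~ Exponential(λ=2.03).

We want to find x such that P(X ≤ x) = 0.83.

This is the 83rd percentile, which means 83% of values fall below this point.

Using the inverse CDF (quantile function):
x = F⁻¹(0.83) = 0.8729

Verification: P(X ≤ 0.8729) = 0.83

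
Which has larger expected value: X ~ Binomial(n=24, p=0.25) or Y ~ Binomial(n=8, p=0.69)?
X has larger mean (6.0000 > 5.5200)

Compute the expected value for each distribution:

X ~ Binomial(n=24, p=0.25):
E[X] = 6.0000

Y ~ Binomial(n=8, p=0.69):
E[Y] = 5.5200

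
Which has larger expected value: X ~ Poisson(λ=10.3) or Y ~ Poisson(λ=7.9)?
X has larger mean (10.3000 > 7.9000)

Compute the expected value for each distribution:

X ~ Poisson(λ=10.3):
E[X] = 10.3000

Y ~ Poisson(λ=7.9):
E[Y] = 7.9000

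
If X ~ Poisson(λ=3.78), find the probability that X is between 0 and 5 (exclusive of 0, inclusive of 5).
0.795678

We have X ~ Poisson(λ=3.78).

To find P(0 < X ≤ 5), we use:
P(0 < X ≤ 5) = P(X ≤ 5) - P(X ≤ 0)
                 = F(5) - F(0)
                 = 0.818501 - 0.022823
                 = 0.795678

So there's approximately a 79.6% chance that X falls in this range.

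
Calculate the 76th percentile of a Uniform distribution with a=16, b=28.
25.1200

We have X ~ Uniform(a=16, b=28).

We want to find x such that P(X ≤ x) = 0.76.

This is the 76th percentile, which means 76% of values fall below this point.

Using the inverse CDF (quantile function):
x = F⁻¹(0.76) = 25.1200

Verification: P(X ≤ 25.1200) = 0.76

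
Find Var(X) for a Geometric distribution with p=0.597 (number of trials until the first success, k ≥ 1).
1.1307

We have X ~ Geometric(p=0.597) (number of trials until the first success, k ≥ 1).

For a Geometric distribution with p=0.597 (number of trials until the first success, k ≥ 1):
Var(X) = 1.1307

The variance measures the spread of the distribution around the mean.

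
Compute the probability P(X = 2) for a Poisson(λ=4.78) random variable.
0.095918

We have X ~ Poisson(λ=4.78).

For a Poisson distribution, the PMF gives us the probability of each outcome.

Using the PMF formula:
P(X = 2) = 0.095918

Rounded to 4 decimal places: 0.0959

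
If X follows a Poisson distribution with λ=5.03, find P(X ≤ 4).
0.435245

We have X ~ Poisson(λ=5.03).

The CDF gives us P(X ≤ k).

Using the CDF:
P(X ≤ 4) = 0.435245

This means there's approximately a 43.5% chance that X is at most 4.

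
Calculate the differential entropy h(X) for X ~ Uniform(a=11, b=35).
3.1781 nats

We have X ~ Uniform(a=11, b=35).

The differential entropy measures the uncertainty or information content of the distribution.

For a Uniform distribution with a=11, b=35:
h(X) = 3.1781 nats

(In bits, this would be 4.5850 bits.)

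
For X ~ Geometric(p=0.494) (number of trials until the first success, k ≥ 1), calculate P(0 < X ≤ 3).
0.870446

We have X ~ Geometric(p=0.494) (number of trials until the first success, k ≥ 1).

To find P(0 < X ≤ 3), we use:
P(0 < X ≤ 3) = P(X ≤ 3) - P(X ≤ 0)
                 = F(3) - F(0)
                 = 0.870446 - 0.000000
                 = 0.870446

So there's approximately a 87.0% chance that X falls in this range.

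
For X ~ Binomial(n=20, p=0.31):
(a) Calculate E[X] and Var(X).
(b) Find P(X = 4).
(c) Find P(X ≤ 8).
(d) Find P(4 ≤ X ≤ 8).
(a) E[X] = 6.2000, Var(X) = 4.2780
(b) P(X = 4) = 0.118121
(c) P(X ≤ 8) = 0.865982
(d) P(4 ≤ X ≤ 8) = 0.775196

We have X ~ Binomial(n=20, p=0.31).

(a) Moments:
E[X] = 6.2000
Var(X) = 4.2780
σ = √Var(X) = 2.0683

(b) Point probability using PMF:
P(X = 4) = 0.118121

(c) Cumulative probability using CDF:
P(X ≤ 8) = F(8) = 0.865982

(d) Range probability:
P(4 ≤ X ≤ 8) = P(X ≤ 8) - P(X ≤ 3)
                   = F(8) - F(3)
                   = 0.865982 - 0.090786
                   = 0.775196

This means approximately 77.5% of outcomes fall in the interval [4, 8].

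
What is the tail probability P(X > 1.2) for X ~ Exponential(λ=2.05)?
0.085435

We have X ~ Exponential(λ=2.05).

P(X > 1.2) = 1 - P(X ≤ 1.2)
                = 1 - F(1.2)
                = 1 - 0.914565
                = 0.085435

So there's approximately a 8.5% chance that X exceeds 1.2.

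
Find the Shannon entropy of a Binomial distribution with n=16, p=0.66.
2.0548 nats

We have X ~ Binomial(n=16, p=0.66).

The Shannon entropy measures the uncertainty or information content of the distribution.

For a Binomial distribution with n=16, p=0.66:
H(X) = 2.0548 nats

(In bits, this would be 2.9645 bits.)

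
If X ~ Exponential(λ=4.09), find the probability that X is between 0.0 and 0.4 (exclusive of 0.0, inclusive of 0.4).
0.805242

We have X ~ Exponential(λ=4.09).

To find P(0.0 < X ≤ 0.4), we use:
P(0.0 < X ≤ 0.4) = P(X ≤ 0.4) - P(X ≤ 0.0)
                 = F(0.4) - F(0.0)
                 = 0.805242 - 0.000000
                 = 0.805242

So there's approximately a 80.5% chance that X falls in this range.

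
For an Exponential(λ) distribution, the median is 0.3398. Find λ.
λ = 2.0399

For X ~ Exponential(λ), the CDF is F(x) = 1 - e^(-λx).
The median m satisfies F(m) = 0.5:
1 - e^(-λm) = 0.5
e^(-λm) = 0.5
λm = ln(2)
m = ln(2) / λ

Given m = 0.3398:
λ = ln(2) / 0.3398 = 0.693147 / 0.3398 = 2.0399

Verification: ln(2) / 2.0399 = 0.3398 ✓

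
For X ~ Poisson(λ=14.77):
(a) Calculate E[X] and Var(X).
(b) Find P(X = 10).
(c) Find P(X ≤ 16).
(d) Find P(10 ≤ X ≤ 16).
(a) E[X] = 14.7700, Var(X) = 14.7700
(b) P(X = 10) = 0.052422
(c) P(X ≤ 16) = 0.686029
(d) P(10 ≤ X ≤ 16) = 0.608371

We have X ~ Poisson(λ=14.77).

(a) Moments:
E[X] = 14.7700
Var(X) = 14.7700
σ = √Var(X) = 3.8432

(b) Point probability using PMF:
P(X = 10) = 0.052422

(c) Cumulative probability using CDF:
P(X ≤ 16) = F(16) = 0.686029

(d) Range probability:
P(10 ≤ X ≤ 16) = P(X ≤ 16) - P(X ≤ 9)
                   = F(16) - F(9)
                   = 0.686029 - 0.077658
                   = 0.608371

This means approximately 60.8% of outcomes fall in the interval [10, 16].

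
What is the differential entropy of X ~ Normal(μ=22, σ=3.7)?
2.7273 nats

We have X ~ Normal(μ=22, σ=3.7).

The differential entropy measures the uncertainty or information content of the distribution.

For a Normal distribution with μ=22, σ=3.7:
h(X) = 2.7273 nats

(In bits, this would be 3.9346 bits.)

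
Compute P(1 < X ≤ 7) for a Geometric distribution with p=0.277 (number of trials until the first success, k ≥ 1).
0.619731

We have X ~ Geometric(p=0.277) (number of trials until the first success, k ≥ 1).

To find P(1 < X ≤ 7), we use:
P(1 < X ≤ 7) = P(X ≤ 7) - P(X ≤ 1)
                 = F(7) - F(1)
                 = 0.896731 - 0.277000
                 = 0.619731

So there's approximately a 62.0% chance that X falls in this range.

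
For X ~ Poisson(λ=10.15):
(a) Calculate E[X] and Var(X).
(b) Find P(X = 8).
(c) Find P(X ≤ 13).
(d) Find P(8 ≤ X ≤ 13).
(a) E[X] = 10.1500, Var(X) = 10.1500
(b) P(X = 8) = 0.109174
(c) P(X ≤ 13) = 0.853284
(d) P(8 ≤ X ≤ 13) = 0.646272

We have X ~ Poisson(λ=10.15).

(a) Moments:
E[X] = 10.1500
Var(X) = 10.1500
σ = √Var(X) = 3.1859

(b) Point probability using PMF:
P(X = 8) = 0.109174

(c) Cumulative probability using CDF:
P(X ≤ 13) = F(13) = 0.853284

(d) Range probability:
P(8 ≤ X ≤ 13) = P(X ≤ 13) - P(X ≤ 7)
                   = F(13) - F(7)
                   = 0.853284 - 0.207012
                   = 0.646272

This means approximately 64.6% of outcomes fall in the interval [8, 13].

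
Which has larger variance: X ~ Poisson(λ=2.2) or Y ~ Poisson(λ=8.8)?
Y has larger variance (8.8000 > 2.2000)

Compute the variance for each distribution:

X ~ Poisson(λ=2.2):
Var(X) = 2.2000

Y ~ Poisson(λ=8.8):
Var(Y) = 8.8000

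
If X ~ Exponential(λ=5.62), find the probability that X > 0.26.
0.231958

We have X ~ Exponential(λ=5.62).

P(X > 0.26) = 1 - P(X ≤ 0.26)
                = 1 - F(0.26)
                = 1 - 0.768042
                = 0.231958

So there's approximately a 23.2% chance that X exceeds 0.26.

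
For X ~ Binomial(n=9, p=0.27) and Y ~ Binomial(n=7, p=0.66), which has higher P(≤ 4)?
X has higher probability (P(X ≤ 4) = 0.9338 > P(Y ≤ 4) = 0.4447)

Compute P(≤ 4) for each distribution:

X ~ Binomial(n=9, p=0.27):
P(X ≤ 4) = 0.9338

Y ~ Binomial(n=7, p=0.66):
P(Y ≤ 4) = 0.4447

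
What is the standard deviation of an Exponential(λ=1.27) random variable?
0.7874

We have X ~ Exponential(λ=1.27).

For an Exponential distribution with λ=1.27:
σ = √Var(X) = 0.7874

The standard deviation is the square root of the variance.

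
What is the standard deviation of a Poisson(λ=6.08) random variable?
2.4658

We have X ~ Poisson(λ=6.08).

For a Poisson distribution with λ=6.08:
σ = √Var(X) = 2.4658

The standard deviation is the square root of the variance.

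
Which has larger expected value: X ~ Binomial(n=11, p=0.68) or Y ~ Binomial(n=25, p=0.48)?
Y has larger mean (12.0000 > 7.4800)

Compute the expected value for each distribution:

X ~ Binomial(n=11, p=0.68):
E[X] = 7.4800

Y ~ Binomial(n=25, p=0.48):
E[Y] = 12.0000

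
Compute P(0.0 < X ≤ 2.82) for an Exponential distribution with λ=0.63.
0.830788

We have X ~ Exponential(λ=0.63).

To find P(0.0 < X ≤ 2.82), we use:
P(0.0 < X ≤ 2.82) = P(X ≤ 2.82) - P(X ≤ 0.0)
                 = F(2.82) - F(0.0)
                 = 0.830788 - 0.000000
                 = 0.830788

So there's approximately a 83.1% chance that X falls in this range.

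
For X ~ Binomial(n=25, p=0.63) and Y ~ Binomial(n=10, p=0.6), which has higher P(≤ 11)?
Y has higher probability (P(Y ≤ 11) = 1.0000 > P(X ≤ 11) = 0.0412)

Compute P(≤ 11) for each distribution:

X ~ Binomial(n=25, p=0.63):
P(X ≤ 11) = 0.0412

Y ~ Binomial(n=10, p=0.6):
P(Y ≤ 11) = 1.0000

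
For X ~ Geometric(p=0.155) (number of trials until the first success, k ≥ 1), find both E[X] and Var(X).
E[X] = 6.4516, Var(X) = 35.1717

We have X ~ Geometric(p=0.155) (number of trials until the first success, k ≥ 1).

For a Geometric distribution with p=0.155 (number of trials until the first success, k ≥ 1):

Expected value:
E[X] = 6.4516

Variance:
Var(X) = 35.1717

Standard deviation:
σ = √Var(X) = 5.9306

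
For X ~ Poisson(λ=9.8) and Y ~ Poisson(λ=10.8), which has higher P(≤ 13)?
X has higher probability (P(X ≤ 13) = 0.8786 > P(Y ≤ 13) = 0.7995)

Compute P(≤ 13) for each distribution:

X ~ Poisson(λ=9.8):
P(X ≤ 13) = 0.8786

Y ~ Poisson(λ=10.8):
P(Y ≤ 13) = 0.7995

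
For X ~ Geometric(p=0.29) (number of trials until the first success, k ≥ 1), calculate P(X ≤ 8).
0.935425

We have X ~ Geometric(p=0.29) (number of trials until the first success, k ≥ 1).

The CDF gives us P(X ≤ k).

Using the CDF:
P(X ≤ 8) = 0.935425

This means there's approximately a 93.5% chance that X is at most 8.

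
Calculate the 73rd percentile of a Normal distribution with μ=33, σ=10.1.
39.1894

We have X ~ Normal(μ=33, σ=10.1).

We want to find x such that P(X ≤ x) = 0.73.

This is the 73rd percentile, which means 73% of values fall below this point.

Using the inverse CDF (quantile function):
x = F⁻¹(0.73) = 39.1894

Verification: P(X ≤ 39.1894) = 0.73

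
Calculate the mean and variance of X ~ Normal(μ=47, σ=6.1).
E[X] = 47.0000, Var(X) = 37.2100

We have X ~ Normal(μ=47, σ=6.1).

For a Normal distribution with μ=47, σ=6.1:

Expected value:
E[X] = 47.0000

Variance:
Var(X) = 37.2100

Standard deviation:
σ = √Var(X) = 6.1000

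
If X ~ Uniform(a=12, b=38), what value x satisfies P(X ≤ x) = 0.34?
20.8400

We have X ~ Uniform(a=12, b=38).

We want to find x such that P(X ≤ x) = 0.34.

This is the 34th percentile, which means 34% of values fall below this point.

Using the inverse CDF (quantile function):
x = F⁻¹(0.34) = 20.8400

Verification: P(X ≤ 20.8400) = 0.34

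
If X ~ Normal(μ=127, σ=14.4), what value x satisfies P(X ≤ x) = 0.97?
154.0834

We have X ~ Normal(μ=127, σ=14.4).

We want to find x such that P(X ≤ x) = 0.97.

This is the 97th percentile, which means 97% of values fall below this point.

Using the inverse CDF (quantile function):
x = F⁻¹(0.97) = 154.0834

Verification: P(X ≤ 154.0834) = 0.97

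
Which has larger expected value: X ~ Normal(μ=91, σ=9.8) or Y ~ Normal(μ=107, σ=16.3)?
Y has larger mean (107.0000 > 91.0000)

Compute the expected value for each distribution:

X ~ Normal(μ=91, σ=9.8):
E[X] = 91.0000

Y ~ Normal(μ=107, σ=16.3):
E[Y] = 107.0000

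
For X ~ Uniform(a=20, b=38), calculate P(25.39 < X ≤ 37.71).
0.684444

We have X ~ Uniform(a=20, b=38).

To find P(25.39 < X ≤ 37.71), we use:
P(25.39 < X ≤ 37.71) = P(X ≤ 37.71) - P(X ≤ 25.39)
                 = F(37.71) - F(25.39)
                 = 0.983889 - 0.299444
                 = 0.684444

So there's approximately a 68.4% chance that X falls in this range.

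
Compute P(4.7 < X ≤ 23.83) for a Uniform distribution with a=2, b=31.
0.659655

We have X ~ Uniform(a=2, b=31).

To find P(4.7 < X ≤ 23.83), we use:
P(4.7 < X ≤ 23.83) = P(X ≤ 23.83) - P(X ≤ 4.7)
                 = F(23.83) - F(4.7)
                 = 0.752759 - 0.093103
                 = 0.659655

So there's approximately a 66.0% chance that X falls in this range.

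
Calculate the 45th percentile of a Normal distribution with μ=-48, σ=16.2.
-50.0357

We have X ~ Normal(μ=-48, σ=16.2).

We want to find x such that P(X ≤ x) = 0.45.

This is the 45th percentile, which means 45% of values fall below this point.

Using the inverse CDF (quantile function):
x = F⁻¹(0.45) = -50.0357

Verification: P(X ≤ -50.0357) = 0.45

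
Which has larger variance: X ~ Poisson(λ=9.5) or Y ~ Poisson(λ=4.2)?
X has larger variance (9.5000 > 4.2000)

Compute the variance for each distribution:

X ~ Poisson(λ=9.5):
Var(X) = 9.5000

Y ~ Poisson(λ=4.2):
Var(Y) = 4.2000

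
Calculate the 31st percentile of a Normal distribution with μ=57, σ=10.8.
51.6448

We have X ~ Normal(μ=57, σ=10.8).

We want to find x such that P(X ≤ x) = 0.31.

This is the 31st percentile, which means 31% of values fall below this point.

Using the inverse CDF (quantile function):
x = F⁻¹(0.31) = 51.6448

Verification: P(X ≤ 51.6448) = 0.31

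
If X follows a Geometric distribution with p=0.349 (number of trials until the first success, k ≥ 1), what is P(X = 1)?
0.349000

We have X ~ Geometric(p=0.349) (number of trials until the first success, k ≥ 1).

For a Geometric distribution, the PMF gives us the probability of each outcome.

Using the PMF formula:
P(X = 1) = 0.349000

Rounded to 4 decimal places: 0.3490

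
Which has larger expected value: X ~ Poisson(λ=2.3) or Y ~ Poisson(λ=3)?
Y has larger mean (3.0000 > 2.3000)

Compute the expected value for each distribution:

X ~ Poisson(λ=2.3):
E[X] = 2.3000

Y ~ Poisson(λ=3):
E[Y] = 3.0000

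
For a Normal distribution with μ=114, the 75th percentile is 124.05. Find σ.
σ = 14.9002

For X ~ Normal(μ, σ), the p-th percentile satisfies x = μ + z_p × σ,
where z_p = Φ⁻¹(p) is the standard normal quantile.

Step 1: z_{0.75} = Φ⁻¹(0.75) = 0.6745

Step 2: Solve for σ:
124.05 = 114 + 0.6745 × σ
σ = (124.05 - 114) / 0.6745
σ = 10.05 / 0.6745
σ = 14.9002

Verification: μ + z × σ = 114 + 0.6745 × 14.9002 = 124.05 ✓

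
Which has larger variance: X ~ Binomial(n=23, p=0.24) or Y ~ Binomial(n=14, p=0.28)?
X has larger variance (4.1952 > 2.8224)

Compute the variance for each distribution:

X ~ Binomial(n=23, p=0.24):
Var(X) = 4.1952

Y ~ Binomial(n=14, p=0.28):
Var(Y) = 2.8224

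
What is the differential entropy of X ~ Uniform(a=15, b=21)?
1.7918 nats

We have X ~ Uniform(a=15, b=21).

The differential entropy measures the uncertainty or information content of the distribution.

For a Uniform distribution with a=15, b=21:
h(X) = 1.7918 nats

(In bits, this would be 2.5850 bits.)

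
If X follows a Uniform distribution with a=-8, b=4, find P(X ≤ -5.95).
0.170833

We have X ~ Uniform(a=-8, b=4).

The CDF gives us P(X ≤ k).

Using the CDF:
P(X ≤ -5.95) = 0.170833

This means there's approximately a 17.1% chance that X is at most -5.95.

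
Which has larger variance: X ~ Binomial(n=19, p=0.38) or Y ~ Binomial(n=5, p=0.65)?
X has larger variance (4.4764 > 1.1375)

Compute the variance for each distribution:

X ~ Binomial(n=19, p=0.38):
Var(X) = 4.4764

Y ~ Binomial(n=5, p=0.65):
Var(Y) = 1.1375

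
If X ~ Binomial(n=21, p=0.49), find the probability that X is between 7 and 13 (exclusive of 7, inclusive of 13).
0.808891

We have X ~ Binomial(n=21, p=0.49).

To find P(7 < X ≤ 13), we use:
P(7 < X ≤ 13) = P(X ≤ 13) - P(X ≤ 7)
                 = F(13) - F(7)
                 = 0.919987 - 0.111096
                 = 0.808891

So there's approximately a 80.9% chance that X falls in this range.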